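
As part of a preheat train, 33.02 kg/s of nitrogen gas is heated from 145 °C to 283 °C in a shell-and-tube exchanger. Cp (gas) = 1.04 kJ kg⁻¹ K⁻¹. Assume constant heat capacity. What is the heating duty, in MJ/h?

Q = 17100 MJ/h

Q = ṁ·Cp·ΔT = 33.02 × 1.04 × (283 − 145) = 4739 kJ/s
Heating duty = 17061 MJ/h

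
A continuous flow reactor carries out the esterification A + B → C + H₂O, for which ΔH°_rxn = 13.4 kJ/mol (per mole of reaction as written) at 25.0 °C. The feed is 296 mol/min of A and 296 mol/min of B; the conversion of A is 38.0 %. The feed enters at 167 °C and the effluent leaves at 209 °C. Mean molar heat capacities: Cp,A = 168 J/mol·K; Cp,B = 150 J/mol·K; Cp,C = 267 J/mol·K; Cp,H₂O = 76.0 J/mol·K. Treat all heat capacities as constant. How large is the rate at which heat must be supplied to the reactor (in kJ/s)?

Extent of reaction ξ = 0.380 × 296 = 112.48 mol/min
Reaction term: ξ·ΔH°_rxn = 112.48 × 13.4 = 1507.2 kJ/min
Sensible, feed 167→25 °C: -13366 kJ/min
Outlet flows (mol/min): A 183.52, B 183.52, C 112.48, H₂O 112.48
Sensible, products 25→209 °C: 17837 kJ/min
Q = ΔH = 5978 kJ/min = 99.634 kW
Heat supplied = 99.634 kJ/s

Q_in = 99.6 kJ/s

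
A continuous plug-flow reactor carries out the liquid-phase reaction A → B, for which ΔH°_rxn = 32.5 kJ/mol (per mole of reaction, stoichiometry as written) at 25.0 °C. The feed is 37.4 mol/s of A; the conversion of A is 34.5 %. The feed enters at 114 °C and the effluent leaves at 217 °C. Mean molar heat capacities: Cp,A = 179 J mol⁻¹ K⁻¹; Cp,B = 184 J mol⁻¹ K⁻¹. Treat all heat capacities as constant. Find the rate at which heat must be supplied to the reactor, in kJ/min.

Q_in = 67300 kJ/min

Extent of reaction ξ = 0.345 × 37.4 = 12.903 mol/s
Reaction term: ξ·ΔH°_rxn = 12.903 × 32.5 = 419.35 kJ/s
Sensible, feed 114→25 °C: -595.82 kJ/s
Outlet flows (mol/s): A 24.497, B 12.903
Sensible, products 25→217 °C: 1297.8 kJ/s
Q = ΔH = 1121.3 kJ/s = 1121.3 kW
Heat supplied = 67277 kJ/min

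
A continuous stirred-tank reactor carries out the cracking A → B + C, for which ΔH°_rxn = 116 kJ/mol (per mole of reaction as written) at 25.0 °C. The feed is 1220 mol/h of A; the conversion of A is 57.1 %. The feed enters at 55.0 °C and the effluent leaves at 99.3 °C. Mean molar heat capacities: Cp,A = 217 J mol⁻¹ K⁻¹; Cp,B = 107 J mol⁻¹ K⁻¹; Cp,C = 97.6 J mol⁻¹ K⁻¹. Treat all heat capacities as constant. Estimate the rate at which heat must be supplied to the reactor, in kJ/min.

Q_in = 1530 kJ/min

Extent of reaction ξ = 0.571 × 1220 = 696.62 mol/h
Reaction term: ξ·ΔH°_rxn = 696.62 × 116 = 80808 kJ/h
Sensible, feed 55.0→25 °C: -7942.2 kJ/h
Outlet flows (mol/h): A 523.38, B 696.62, C 696.62
Sensible, products 25→99.3 °C: 19028 kJ/h
Q = ΔH = 91894 kJ/h = 25.526 kW
Heat supplied = 1531.6 kJ/min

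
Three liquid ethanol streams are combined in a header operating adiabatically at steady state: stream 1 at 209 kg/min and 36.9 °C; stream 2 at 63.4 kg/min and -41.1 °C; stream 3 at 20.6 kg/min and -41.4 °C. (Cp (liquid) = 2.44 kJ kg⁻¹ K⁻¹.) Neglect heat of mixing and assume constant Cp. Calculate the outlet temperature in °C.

T_out = 14.5 °C

No heat crosses the boundary, so H_out = H_in.
T_out = Σ ṁᵢCp,ᵢTᵢ / Σ ṁᵢCp,ᵢ
      = 10379 / 714.92 = 14.517 °C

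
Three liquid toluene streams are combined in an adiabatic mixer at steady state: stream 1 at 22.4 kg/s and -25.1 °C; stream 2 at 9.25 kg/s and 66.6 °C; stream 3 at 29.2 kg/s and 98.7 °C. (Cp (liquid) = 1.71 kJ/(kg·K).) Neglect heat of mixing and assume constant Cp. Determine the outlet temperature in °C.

T_out = 48.2 °C

Energy balance with Q = 0: Σ ṁᵢCp,ᵢ(T_out − Tᵢ) = 0
Σ ṁᵢCp,ᵢTᵢ = 22.4×1.71×-25.1 + 9.25×1.71×66.6 + 29.2×1.71×98.7 = 5020.3
Σ ṁᵢCp,ᵢ = 22.4×1.71 + 9.25×1.71 + 29.2×1.71 = 104.05
T_out = 5020.3 / 104.05 = 48.247 °C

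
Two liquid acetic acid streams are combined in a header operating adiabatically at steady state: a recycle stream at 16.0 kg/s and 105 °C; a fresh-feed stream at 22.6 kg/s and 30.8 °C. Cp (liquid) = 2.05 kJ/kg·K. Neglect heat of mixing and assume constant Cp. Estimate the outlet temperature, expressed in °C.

T_out = 61.6 °C

Energy balance with Q = 0: Σ ṁᵢCp,ᵢ(T_out − Tᵢ) = 0
T_out = Σ ṁᵢCp,ᵢTᵢ / Σ ṁᵢCp,ᵢ
      = 4871 / 79.13 = 61.556 °C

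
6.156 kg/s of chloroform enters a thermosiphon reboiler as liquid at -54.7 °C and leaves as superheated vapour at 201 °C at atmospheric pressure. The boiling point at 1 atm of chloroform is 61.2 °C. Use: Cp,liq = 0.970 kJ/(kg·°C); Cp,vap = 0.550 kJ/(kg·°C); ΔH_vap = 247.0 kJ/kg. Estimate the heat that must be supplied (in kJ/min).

Q = 161000 kJ/min

liquid -54.7→61.2 °C: 112.42 kJ/kg
vaporisation at 61.2 °C: 247 kJ/kg
vapour 61.2→201 °C: 76.89 kJ/kg
Δh = 112.42 + 247 + 76.89 = 436.31 kJ/kg
Q = ṁ·Δh = 6.156 kg/s × 436.31 kJ/kg = 2685.9 kJ/s
|Q| = 2685.9 kW = 161160 kJ/min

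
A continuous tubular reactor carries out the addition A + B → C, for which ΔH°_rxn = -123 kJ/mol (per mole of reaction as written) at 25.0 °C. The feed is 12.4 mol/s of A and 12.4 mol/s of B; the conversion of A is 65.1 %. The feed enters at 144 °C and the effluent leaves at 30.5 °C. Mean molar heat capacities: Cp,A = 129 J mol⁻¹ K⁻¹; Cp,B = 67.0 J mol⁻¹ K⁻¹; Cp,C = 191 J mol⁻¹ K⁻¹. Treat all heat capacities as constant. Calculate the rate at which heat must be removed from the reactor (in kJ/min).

Q_out = 76100 kJ/min

Extent of reaction ξ = 0.651 × 12.4 = 8.0724 mol/s
Reaction term: ξ·ΔH°_rxn = 8.0724 × -123 = -992.91 kJ/s
Sensible, feed 144→25 °C: -289.22 kJ/s
Outlet flows (mol/s): A 4.3276, B 4.3276, C 8.0724
Sensible, products 25→30.5 °C: 13.145 kJ/s
Q = ΔH = -1269 kJ/s = -1269 kW
Heat removed = 76139 kJ/min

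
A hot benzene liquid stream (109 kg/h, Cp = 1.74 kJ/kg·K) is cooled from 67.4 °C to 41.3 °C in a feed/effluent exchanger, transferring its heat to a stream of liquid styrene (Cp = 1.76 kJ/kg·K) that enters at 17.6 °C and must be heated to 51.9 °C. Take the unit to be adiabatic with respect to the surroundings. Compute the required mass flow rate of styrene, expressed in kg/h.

Heat released by hot stream: Q = 109 × 1.74 × (67.4 − 41.3) = 4950.1 kJ/h
Energy balance on cold side (adiabatic exchanger): Q = ṁ_c·Cp_c·(T_c,out − T_c,in)
ṁ_c = 4950.1 / [1.76 × (51.9 − 17.6)] = 81.999 kg/h

ṁ_c = 82.0 kg/h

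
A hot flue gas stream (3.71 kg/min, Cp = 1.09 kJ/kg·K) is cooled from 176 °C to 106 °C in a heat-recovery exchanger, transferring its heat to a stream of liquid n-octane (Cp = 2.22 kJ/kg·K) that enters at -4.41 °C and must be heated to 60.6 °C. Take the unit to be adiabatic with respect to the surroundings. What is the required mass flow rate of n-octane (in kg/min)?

Heat released by hot stream: Q = 3.71 × 1.09 × (176 − 106) = 283.07 kJ/min
Energy balance on cold side (adiabatic exchanger): Q = ṁ_c·Cp_c·(T_c,out − T_c,in)
ṁ_c = 283.07 / [2.22 × (60.6 − -4.41)] = 1.9614 kg/min

ṁ_c = 1.96 kg/min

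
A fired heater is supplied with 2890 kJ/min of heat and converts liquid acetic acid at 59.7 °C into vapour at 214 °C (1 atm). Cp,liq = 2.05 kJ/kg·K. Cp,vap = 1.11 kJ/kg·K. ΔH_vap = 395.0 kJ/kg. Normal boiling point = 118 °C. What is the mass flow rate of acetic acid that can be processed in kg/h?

Δh = 2.05×(118−59.7) + 395.0 + 1.11×(214−118) = 621.08 kJ/kg
Q = 2890 kJ/min = 48.167 kJ/s = 173400 kJ/h
ṁ = Q/Δh = 173400 / 621.08 = 279.19 kg/h

ṁ = 279 kg/h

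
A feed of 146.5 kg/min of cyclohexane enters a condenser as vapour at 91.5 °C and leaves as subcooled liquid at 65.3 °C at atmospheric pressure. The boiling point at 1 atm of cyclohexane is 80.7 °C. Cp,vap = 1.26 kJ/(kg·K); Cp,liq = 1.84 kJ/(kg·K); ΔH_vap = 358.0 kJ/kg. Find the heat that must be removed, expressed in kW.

vapour 91.5→80.7 °C: -13.608 kJ/kg
condensation at 80.7 °C: -358 kJ/kg
liquid 80.7→65.3 °C: -28.336 kJ/kg
Δh = -13.608 + -358 + -28.336 = -399.94 kJ/kg
Q = ṁ·Δh = 146.5 kg/min × -399.94 kJ/kg = -58592 kJ/min
|Q| = 976.53 kW

Q_c = 977 kW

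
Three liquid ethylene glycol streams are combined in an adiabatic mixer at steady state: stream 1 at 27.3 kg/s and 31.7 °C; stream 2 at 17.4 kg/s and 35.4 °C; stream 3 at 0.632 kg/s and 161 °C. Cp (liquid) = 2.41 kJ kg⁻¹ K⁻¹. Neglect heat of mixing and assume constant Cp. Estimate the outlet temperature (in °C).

T_out = 34.9 °C

Energy balance with Q = 0: Σ ṁᵢCp,ᵢ(T_out − Tᵢ) = 0
Σ ṁᵢCp,ᵢTᵢ = 27.3×2.41×31.7 + 17.4×2.41×35.4 + 0.632×2.41×161 = 3815.3
Σ ṁᵢCp,ᵢ = 27.3×2.41 + 17.4×2.41 + 0.632×2.41 = 109.25
T_out = 3815.3 / 109.25 = 34.923 °C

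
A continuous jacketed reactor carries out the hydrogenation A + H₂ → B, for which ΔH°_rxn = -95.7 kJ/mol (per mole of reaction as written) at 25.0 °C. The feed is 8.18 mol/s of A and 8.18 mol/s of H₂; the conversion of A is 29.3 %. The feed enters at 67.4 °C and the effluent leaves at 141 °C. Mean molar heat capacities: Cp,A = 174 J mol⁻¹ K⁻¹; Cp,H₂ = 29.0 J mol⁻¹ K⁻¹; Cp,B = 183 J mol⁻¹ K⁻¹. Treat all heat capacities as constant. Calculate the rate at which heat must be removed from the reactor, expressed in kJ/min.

Q_out = 6760 kJ/min

Extent of reaction ξ = 0.293 × 8.18 = 2.3967 mol/s
Reaction term: ξ·ΔH°_rxn = 2.3967 × -95.7 = -229.37 kJ/s
Sensible, feed 67.4→25 °C: -70.407 kJ/s
Outlet flows (mol/s): A 5.7833, H₂ 5.7833, B 2.3967
Sensible, products 25→141 °C: 187.06 kJ/s
Q = ΔH = -112.71 kJ/s = -112.71 kW
Heat removed = 6762.8 kJ/min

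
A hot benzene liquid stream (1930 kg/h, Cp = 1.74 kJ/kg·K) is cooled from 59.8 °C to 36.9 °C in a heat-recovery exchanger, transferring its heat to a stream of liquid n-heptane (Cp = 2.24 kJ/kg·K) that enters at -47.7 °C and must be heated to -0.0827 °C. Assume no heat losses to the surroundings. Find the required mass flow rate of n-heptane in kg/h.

ṁ_c = 721 kg/h

Heat released by hot stream: Q = 1930 × 1.74 × (59.8 − 36.9) = 76903 kJ/h
Energy balance on cold side (adiabatic exchanger): Q = ṁ_c·Cp_c·(T_c,out − T_c,in)
ṁ_c = 76903 / [2.24 × (-0.0827 − -47.7)] = 720.99 kg/h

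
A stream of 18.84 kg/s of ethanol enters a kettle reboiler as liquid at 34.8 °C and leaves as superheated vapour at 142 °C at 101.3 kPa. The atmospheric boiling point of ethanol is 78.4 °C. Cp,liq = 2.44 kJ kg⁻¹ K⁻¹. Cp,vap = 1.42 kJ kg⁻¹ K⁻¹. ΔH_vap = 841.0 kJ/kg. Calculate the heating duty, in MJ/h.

liquid 34.8→78.4 °C: 106.38 kJ/kg
vaporisation at 78.4 °C: 841 kJ/kg
vapour 78.4→142 °C: 90.312 kJ/kg
Δh = 106.38 + 841 + 90.312 = 1037.7 kJ/kg
Q = ṁ·Δh = 18.84 kg/s × 1037.7 kJ/kg = 19550 kJ/s
|Q| = 19550 kW = 70381 MJ/h

Q = 70400 MJ/h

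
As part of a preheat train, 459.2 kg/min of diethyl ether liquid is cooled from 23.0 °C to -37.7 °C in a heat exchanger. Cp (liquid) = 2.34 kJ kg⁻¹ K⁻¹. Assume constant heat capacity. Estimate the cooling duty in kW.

Q_c = 1090 kW

Q = ṁ·Cp·ΔT = 459.2 × 2.34 × (-37.7 − 23.0) = -65224 kJ/min
Converting: 65224 / 60 s = 1087.1 kW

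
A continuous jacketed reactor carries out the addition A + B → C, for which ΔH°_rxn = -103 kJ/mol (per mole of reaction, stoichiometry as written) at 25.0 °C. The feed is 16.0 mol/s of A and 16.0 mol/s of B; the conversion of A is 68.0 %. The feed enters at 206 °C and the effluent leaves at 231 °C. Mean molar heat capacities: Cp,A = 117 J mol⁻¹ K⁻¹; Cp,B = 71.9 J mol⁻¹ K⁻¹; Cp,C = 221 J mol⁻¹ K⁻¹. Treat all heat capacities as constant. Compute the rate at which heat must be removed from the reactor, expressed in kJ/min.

Extent of reaction ξ = 0.680 × 16.0 = 10.88 mol/s
Reaction term: ξ·ΔH°_rxn = 10.88 × -103 = -1120.6 kJ/s
Sensible, feed 206→25 °C: -547.05 kJ/s
Outlet flows (mol/s): A 5.12, B 5.12, C 10.88
Sensible, products 25→231 °C: 694.56 kJ/s
Q = ΔH = -973.13 kJ/s = -973.13 kW
Heat removed = 58388 kJ/min

Q_out = 58400 kJ/min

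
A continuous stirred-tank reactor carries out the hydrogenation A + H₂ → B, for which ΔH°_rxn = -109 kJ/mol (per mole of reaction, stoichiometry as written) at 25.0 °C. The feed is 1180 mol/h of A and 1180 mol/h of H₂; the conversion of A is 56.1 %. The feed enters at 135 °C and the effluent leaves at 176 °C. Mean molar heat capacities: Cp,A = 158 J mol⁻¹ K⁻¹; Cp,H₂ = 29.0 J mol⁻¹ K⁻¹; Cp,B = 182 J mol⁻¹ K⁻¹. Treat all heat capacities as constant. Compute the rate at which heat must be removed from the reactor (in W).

Extent of reaction ξ = 0.561 × 1180 = 661.98 mol/h
Reaction term: ξ·ΔH°_rxn = 661.98 × -109 = -72156 kJ/h
Sensible, feed 135→25 °C: -24273 kJ/h
Outlet flows (mol/h): A 518.02, H₂ 518.02, B 661.98
Sensible, products 25→176 °C: 32820 kJ/h
Q = ΔH = -63609 kJ/h = -17.669 kW
Heat removed = 17669 W

Q_out = 17700 W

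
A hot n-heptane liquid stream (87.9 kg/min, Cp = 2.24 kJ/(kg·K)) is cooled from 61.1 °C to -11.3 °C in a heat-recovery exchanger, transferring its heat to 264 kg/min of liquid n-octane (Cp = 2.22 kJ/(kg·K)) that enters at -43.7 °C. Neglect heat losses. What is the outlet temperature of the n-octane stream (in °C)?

Heat released by hot stream: Q = 87.9 × 2.24 × (61.1 − -11.3) = 14255 kJ/min
Energy balance on cold side (adiabatic exchanger): Q = ṁ_c·Cp_c·(T_c,out − T_c,in)
T_c,out = -43.7 + 14255/(264 × 2.22) = -19.377 °C

T_c,out = -19.4 °C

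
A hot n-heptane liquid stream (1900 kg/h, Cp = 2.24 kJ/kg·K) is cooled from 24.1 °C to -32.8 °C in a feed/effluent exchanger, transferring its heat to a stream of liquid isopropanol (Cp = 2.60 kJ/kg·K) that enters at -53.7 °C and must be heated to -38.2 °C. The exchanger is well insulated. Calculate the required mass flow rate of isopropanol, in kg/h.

Heat released by hot stream: Q = 1900 × 2.24 × (24.1 − -32.8) = 242170 kJ/h
Energy balance on cold side (adiabatic exchanger): Q = ṁ_c·Cp_c·(T_c,out − T_c,in)
ṁ_c = 242170 / [2.60 × (-38.2 − -53.7)] = 6009.1 kg/h

ṁ_c = 6010 kg/h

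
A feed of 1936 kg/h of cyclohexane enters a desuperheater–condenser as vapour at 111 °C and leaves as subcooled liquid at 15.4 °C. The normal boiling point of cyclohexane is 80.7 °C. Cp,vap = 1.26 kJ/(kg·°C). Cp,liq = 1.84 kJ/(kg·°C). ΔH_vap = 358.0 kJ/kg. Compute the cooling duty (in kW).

vapour 111→80.7 °C: -38.178 kJ/kg
condensation at 80.7 °C: -358 kJ/kg
liquid 80.7→15.4 °C: -120.15 kJ/kg
Δh = -38.178 + -358 + -120.15 = -516.33 kJ/kg
Q = ṁ·Δh = 1936 kg/h × -516.33 kJ/kg = -999610 kJ/h
|Q| = 277.67 kW

Q_c = 278 kW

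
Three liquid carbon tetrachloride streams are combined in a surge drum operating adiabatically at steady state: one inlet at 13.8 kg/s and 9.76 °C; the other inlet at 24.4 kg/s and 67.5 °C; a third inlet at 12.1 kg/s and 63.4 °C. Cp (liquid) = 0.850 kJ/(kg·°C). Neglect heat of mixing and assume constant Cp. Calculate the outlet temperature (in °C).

Energy balance with Q = 0: Σ ṁᵢCp,ᵢ(T_out − Tᵢ) = 0
Σ ṁᵢCp,ᵢTᵢ = 13.8×0.850×9.76 + 24.4×0.850×67.5 + 12.1×0.850×63.4 = 2166.5
Σ ṁᵢCp,ᵢ = 13.8×0.850 + 24.4×0.850 + 12.1×0.850 = 42.755
T_out = 2166.5 / 42.755 = 50.673 °C

T_out = 50.7 °C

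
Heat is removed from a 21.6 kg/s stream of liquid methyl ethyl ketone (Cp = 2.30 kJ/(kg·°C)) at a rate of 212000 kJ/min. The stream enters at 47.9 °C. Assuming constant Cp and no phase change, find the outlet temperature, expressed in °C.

Q = 212000 kJ/min = 3533.3 kJ/s
ΔT = Q/(ṁ·Cp) = 3533.3/(21.6×2.30) = 71.122 K
T_out = 47.9 − 71.122 = -23.222 °C

T_out = -23.2 °C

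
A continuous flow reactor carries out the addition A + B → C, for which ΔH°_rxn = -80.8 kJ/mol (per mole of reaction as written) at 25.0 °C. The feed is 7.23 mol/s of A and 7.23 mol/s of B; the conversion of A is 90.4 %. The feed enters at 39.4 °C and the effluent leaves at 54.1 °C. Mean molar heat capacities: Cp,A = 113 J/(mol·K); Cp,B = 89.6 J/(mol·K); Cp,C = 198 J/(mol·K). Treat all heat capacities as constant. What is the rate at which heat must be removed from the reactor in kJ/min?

Extent of reaction ξ = 0.904 × 7.23 = 6.5359 mol/s
Reaction term: ξ·ΔH°_rxn = 6.5359 × -80.8 = -528.1 kJ/s
Sensible, feed 39.4→25 °C: -21.093 kJ/s
Outlet flows (mol/s): A 0.69408, B 0.69408, C 6.5359
Sensible, products 25→54.1 °C: 41.751 kJ/s
Q = ΔH = -507.44 kJ/s = -507.44 kW
Heat removed = 30447 kJ/min

Q_out = 30400 kJ/min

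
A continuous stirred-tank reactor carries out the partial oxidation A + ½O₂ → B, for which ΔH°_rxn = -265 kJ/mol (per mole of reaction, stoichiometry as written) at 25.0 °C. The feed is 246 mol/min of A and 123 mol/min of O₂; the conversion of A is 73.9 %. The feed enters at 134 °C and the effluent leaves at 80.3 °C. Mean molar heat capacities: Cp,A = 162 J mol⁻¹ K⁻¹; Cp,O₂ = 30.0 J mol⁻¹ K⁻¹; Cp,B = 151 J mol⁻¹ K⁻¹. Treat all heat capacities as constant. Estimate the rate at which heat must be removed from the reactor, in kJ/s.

Extent of reaction ξ = 0.739 × 246 = 181.79 mol/min
Reaction term: ξ·ΔH°_rxn = 181.79 × -265 = -48175 kJ/min
Sensible, feed 134→25 °C: -4746.1 kJ/min
Outlet flows (mol/min): A 64.206, O₂ 32.103, B 181.79
Sensible, products 25→80.3 °C: 2146.5 kJ/min
Q = ΔH = -50775 kJ/min = -846.25 kW
Heat removed = 846.25 kJ/s

Q_out = 846 kJ/s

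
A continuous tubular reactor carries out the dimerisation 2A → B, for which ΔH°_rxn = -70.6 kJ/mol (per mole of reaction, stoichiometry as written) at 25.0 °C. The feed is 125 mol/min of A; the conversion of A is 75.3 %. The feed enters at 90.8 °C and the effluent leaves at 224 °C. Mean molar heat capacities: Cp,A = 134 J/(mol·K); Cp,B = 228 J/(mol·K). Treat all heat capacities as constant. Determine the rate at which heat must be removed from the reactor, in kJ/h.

Q_out = 88000 kJ/h

Extent of reaction ξ = 0.753 × 125 / 2 = 47.062 mol/min
Reaction term: ξ·ΔH°_rxn = 47.062 × -70.6 = -3322.6 kJ/min
Sensible, feed 90.8→25 °C: -1102.2 kJ/min
Outlet flows (mol/min): A 30.875, B 47.062
Sensible, products 25→224 °C: 2958.6 kJ/min
Q = ΔH = -1466.1 kJ/min = -24.435 kW
Heat removed = 87968 kJ/h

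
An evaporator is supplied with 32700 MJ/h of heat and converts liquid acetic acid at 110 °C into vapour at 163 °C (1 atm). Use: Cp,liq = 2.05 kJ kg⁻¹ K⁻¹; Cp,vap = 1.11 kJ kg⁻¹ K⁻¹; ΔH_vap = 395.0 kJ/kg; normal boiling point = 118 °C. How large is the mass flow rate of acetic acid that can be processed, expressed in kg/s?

ṁ = 19.7 kg/s

Δh = 2.05×(118−110) + 395.0 + 1.11×(163−118) = 461.35 kJ/kg
Q = 32700 MJ/h = 9083.3 kJ/s = 9083.3 kJ/s
ṁ = Q/Δh = 9083.3 / 461.35 = 19.689 kg/s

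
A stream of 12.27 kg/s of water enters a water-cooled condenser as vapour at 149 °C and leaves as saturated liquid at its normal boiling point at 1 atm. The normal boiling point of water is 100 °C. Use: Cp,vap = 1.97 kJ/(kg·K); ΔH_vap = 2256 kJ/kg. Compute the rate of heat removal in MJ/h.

vapour 149→100 °C: -96.53 kJ/kg
condensation at 100 °C: -2256 kJ/kg
Δh = -96.53 + -2256 = -2352.5 kJ/kg
Q = ṁ·Δh = 12.27 kg/s × -2352.5 kJ/kg = -28866 kJ/s
|Q| = 28866 kW = 103920 MJ/h

Q_c = 104000 MJ/h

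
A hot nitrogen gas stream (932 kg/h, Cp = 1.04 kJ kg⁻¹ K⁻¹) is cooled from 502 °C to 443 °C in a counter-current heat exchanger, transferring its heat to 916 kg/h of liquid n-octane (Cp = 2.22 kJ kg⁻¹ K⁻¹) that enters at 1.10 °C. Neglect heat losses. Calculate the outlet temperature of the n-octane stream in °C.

Heat released by hot stream: Q = 932 × 1.04 × (502 − 443) = 57188 kJ/h
Energy balance on cold side (adiabatic exchanger): Q = ṁ_c·Cp_c·(T_c,out − T_c,in)
T_c,out = 1.10 + 57188/(916 × 2.22) = 29.222 °C

T_c,out = 29.2 °C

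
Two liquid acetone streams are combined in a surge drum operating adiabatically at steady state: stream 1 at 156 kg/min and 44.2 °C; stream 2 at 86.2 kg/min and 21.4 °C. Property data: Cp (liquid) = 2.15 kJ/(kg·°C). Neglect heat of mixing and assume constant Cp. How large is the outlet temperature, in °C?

T_out = 36.1 °C

No heat crosses the boundary, so H_out = H_in.
T_out = Σ ṁᵢCp,ᵢTᵢ / Σ ṁᵢCp,ᵢ
      = 18791 / 520.73 = 36.085 °C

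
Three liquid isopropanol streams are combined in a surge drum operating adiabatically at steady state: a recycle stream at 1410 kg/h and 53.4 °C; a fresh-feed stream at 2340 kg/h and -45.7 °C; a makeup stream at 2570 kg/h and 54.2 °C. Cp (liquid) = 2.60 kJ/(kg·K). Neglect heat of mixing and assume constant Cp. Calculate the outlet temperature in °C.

No heat crosses the boundary, so H_out = H_in.
Σ ṁᵢCp,ᵢTᵢ = 1410×2.60×53.4 + 2340×2.60×-45.7 + 2570×2.60×54.2 = 279890
Σ ṁᵢCp,ᵢ = 1410×2.60 + 2340×2.60 + 2570×2.60 = 16432
T_out = 279890 / 16432 = 17.033 °C

T_out = 17.0 °C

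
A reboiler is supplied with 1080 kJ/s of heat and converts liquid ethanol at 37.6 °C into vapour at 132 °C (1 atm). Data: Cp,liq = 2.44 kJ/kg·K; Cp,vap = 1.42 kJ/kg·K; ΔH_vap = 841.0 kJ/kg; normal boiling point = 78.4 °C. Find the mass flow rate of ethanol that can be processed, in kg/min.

ṁ = 63.7 kg/min

Δh = 2.44×(78.4−37.6) + 841.0 + 1.42×(132−78.4) = 1016.7 kJ/kg
Q = 1080 kJ/s = 1080 kJ/s = 64800 kJ/min
ṁ = Q/Δh = 64800 / 1016.7 = 63.738 kg/min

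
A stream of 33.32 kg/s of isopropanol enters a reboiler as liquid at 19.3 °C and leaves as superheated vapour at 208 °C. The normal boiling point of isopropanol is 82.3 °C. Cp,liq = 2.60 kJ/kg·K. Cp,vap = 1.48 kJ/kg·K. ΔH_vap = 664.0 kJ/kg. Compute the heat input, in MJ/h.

liquid 19.3→82.3 °C: 163.8 kJ/kg
vaporisation at 82.3 °C: 664 kJ/kg
vapour 82.3→208 °C: 186.04 kJ/kg
Δh = 163.8 + 664 + 186.04 = 1013.8 kJ/kg
Q = ṁ·Δh = 33.32 kg/s × 1013.8 kJ/kg = 33781 kJ/s
|Q| = 33781 kW = 121610 MJ/h

Q = 122000 MJ/h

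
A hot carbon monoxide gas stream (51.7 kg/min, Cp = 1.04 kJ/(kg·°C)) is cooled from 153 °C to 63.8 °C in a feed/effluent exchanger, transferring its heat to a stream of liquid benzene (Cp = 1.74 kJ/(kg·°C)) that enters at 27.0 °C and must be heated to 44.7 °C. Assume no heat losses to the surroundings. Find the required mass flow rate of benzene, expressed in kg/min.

ṁ_c = 156 kg/min

Heat released by hot stream: Q = 51.7 × 1.04 × (153 − 63.8) = 4796.1 kJ/min
Energy balance on cold side (adiabatic exchanger): Q = ṁ_c·Cp_c·(T_c,out − T_c,in)
ṁ_c = 4796.1 / [1.74 × (44.7 − 27.0)] = 155.73 kg/min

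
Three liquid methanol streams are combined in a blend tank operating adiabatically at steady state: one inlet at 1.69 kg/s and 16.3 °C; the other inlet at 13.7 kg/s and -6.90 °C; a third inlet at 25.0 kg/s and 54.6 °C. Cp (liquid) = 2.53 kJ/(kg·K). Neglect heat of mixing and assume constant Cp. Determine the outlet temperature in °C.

Energy balance with Q = 0: Σ ṁᵢCp,ᵢ(T_out − Tᵢ) = 0
T_out = Σ ṁᵢCp,ᵢTᵢ / Σ ṁᵢCp,ᵢ
      = 3284 / 102.19 = 32.137 °C

T_out = 32.1 °C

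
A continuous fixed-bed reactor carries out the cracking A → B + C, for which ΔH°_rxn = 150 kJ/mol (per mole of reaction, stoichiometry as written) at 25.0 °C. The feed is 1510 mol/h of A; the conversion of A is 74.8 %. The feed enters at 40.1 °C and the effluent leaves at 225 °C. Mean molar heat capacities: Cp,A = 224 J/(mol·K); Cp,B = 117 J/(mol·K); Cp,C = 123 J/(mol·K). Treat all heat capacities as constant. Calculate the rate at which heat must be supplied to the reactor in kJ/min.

Extent of reaction ξ = 0.748 × 1510 = 1129.5 mol/h
Reaction term: ξ·ΔH°_rxn = 1129.5 × 150 = 169420 kJ/h
Sensible, feed 40.1→25 °C: -5107.4 kJ/h
Outlet flows (mol/h): A 380.52, B 1129.5, C 1129.5
Sensible, products 25→225 °C: 71262 kJ/h
Q = ΔH = 235580 kJ/h = 65.438 kW
Heat supplied = 3926.3 kJ/min

Q_in = 3930 kJ/min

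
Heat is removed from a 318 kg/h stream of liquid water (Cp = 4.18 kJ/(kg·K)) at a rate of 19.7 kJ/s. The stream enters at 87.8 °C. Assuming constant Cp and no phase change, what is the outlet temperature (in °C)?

Q = 19.7 kJ/s = 70920 kJ/h
ΔT = Q/(ṁ·Cp) = 70920/(318×4.18) = 53.354 K
T_out = 87.8 − 53.354 = 34.446 °C

T_out = 34.4 °C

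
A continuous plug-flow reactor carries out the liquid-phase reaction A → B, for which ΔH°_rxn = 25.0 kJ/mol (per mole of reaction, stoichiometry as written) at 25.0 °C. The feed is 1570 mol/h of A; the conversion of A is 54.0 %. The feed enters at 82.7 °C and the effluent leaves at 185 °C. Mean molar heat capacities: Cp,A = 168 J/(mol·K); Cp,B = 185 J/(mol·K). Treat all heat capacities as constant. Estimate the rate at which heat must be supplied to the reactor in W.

Q_in = 14000 W

Extent of reaction ξ = 0.540 × 1570 = 847.8 mol/h
Reaction term: ξ·ΔH°_rxn = 847.8 × 25.0 = 21195 kJ/h
Sensible, feed 82.7→25 °C: -15219 kJ/h
Outlet flows (mol/h): A 722.2, B 847.8
Sensible, products 25→185 °C: 44508 kJ/h
Q = ΔH = 50484 kJ/h = 14.023 kW
Heat supplied = 14023 W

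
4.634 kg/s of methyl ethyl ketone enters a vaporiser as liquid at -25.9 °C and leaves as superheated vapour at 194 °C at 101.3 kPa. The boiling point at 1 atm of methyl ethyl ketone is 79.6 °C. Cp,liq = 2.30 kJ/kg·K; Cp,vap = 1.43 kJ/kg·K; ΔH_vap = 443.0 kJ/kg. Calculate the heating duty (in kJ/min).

Q = 236000 kJ/min

liquid -25.9→79.6 °C: 242.65 kJ/kg
vaporisation at 79.6 °C: 443 kJ/kg
vapour 79.6→194 °C: 163.59 kJ/kg
Δh = 242.65 + 443 + 163.59 = 849.24 kJ/kg
Q = ṁ·Δh = 4.634 kg/s × 849.24 kJ/kg = 3935.4 kJ/s
|Q| = 3935.4 kW = 236120 kJ/min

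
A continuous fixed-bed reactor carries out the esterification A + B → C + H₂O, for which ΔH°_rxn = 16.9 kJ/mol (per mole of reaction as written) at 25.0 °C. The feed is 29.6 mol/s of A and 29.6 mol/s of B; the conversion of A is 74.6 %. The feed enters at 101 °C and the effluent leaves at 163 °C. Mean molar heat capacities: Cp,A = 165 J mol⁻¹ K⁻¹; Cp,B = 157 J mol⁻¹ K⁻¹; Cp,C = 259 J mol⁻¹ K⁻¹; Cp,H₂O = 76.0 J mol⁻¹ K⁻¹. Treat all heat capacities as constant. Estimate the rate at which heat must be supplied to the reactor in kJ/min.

Q_in = 60200 kJ/min

Extent of reaction ξ = 0.746 × 29.6 = 22.082 mol/s
Reaction term: ξ·ΔH°_rxn = 22.082 × 16.9 = 373.18 kJ/s
Sensible, feed 101→25 °C: -724.37 kJ/s
Outlet flows (mol/s): A 7.5184, B 7.5184, C 22.082, H₂O 22.082
Sensible, products 25→163 °C: 1354.9 kJ/s
Q = ΔH = 1003.7 kJ/s = 1003.7 kW
Heat supplied = 60224 kJ/min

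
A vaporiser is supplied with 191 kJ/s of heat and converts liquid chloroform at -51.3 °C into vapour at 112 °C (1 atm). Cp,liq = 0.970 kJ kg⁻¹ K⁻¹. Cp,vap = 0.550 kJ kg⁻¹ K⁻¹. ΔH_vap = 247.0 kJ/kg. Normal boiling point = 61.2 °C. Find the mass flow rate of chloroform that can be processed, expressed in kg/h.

ṁ = 1790 kg/h

Δh = 0.970×(61.2−-51.3) + 247.0 + 0.550×(112−61.2) = 384.06 kJ/kg
Q = 191 kJ/s = 191 kJ/s = 687600 kJ/h
ṁ = Q/Δh = 687600 / 384.06 = 1790.3 kg/h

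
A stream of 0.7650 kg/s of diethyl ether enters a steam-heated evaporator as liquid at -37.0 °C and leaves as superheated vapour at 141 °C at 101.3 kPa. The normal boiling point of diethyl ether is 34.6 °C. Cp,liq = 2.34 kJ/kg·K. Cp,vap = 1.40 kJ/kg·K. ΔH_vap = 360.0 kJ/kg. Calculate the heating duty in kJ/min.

liquid -37.0→34.6 °C: 167.54 kJ/kg
vaporisation at 34.6 °C: 360 kJ/kg
vapour 34.6→141 °C: 148.96 kJ/kg
Δh = 167.54 + 360 + 148.96 = 676.5 kJ/kg
Q = ṁ·Δh = 0.7650 kg/s × 676.5 kJ/kg = 517.53 kJ/s
|Q| = 517.53 kW = 31052 kJ/min

Q = 31100 kJ/min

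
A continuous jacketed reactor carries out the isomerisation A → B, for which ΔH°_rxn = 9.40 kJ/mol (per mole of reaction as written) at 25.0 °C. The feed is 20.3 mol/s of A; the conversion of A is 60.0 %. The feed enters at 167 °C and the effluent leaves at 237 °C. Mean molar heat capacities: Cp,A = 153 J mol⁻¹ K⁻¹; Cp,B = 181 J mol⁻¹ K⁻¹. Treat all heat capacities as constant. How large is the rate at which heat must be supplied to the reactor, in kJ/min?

Q_in = 24300 kJ/min

Extent of reaction ξ = 0.600 × 20.3 = 12.18 mol/s
Reaction term: ξ·ΔH°_rxn = 12.18 × 9.40 = 114.49 kJ/s
Sensible, feed 167→25 °C: -441.04 kJ/s
Outlet flows (mol/s): A 8.12, B 12.18
Sensible, products 25→237 °C: 730.75 kJ/s
Q = ΔH = 404.21 kJ/s = 404.21 kW
Heat supplied = 24252 kJ/min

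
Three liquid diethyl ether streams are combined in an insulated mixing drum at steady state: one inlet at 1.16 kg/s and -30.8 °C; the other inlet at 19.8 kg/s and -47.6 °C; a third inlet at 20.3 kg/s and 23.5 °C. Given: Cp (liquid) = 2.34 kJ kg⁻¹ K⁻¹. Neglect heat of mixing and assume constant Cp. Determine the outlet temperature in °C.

T_out = -12.1 °C

Adiabatic, steady state ⇒ Σ ṁᵢCp,ᵢ(T_out − Tᵢ) = 0
T_out = Σ ṁᵢCp,ᵢTᵢ / Σ ṁᵢCp,ᵢ
      = -1172.7 / 96.548 = -12.146 °C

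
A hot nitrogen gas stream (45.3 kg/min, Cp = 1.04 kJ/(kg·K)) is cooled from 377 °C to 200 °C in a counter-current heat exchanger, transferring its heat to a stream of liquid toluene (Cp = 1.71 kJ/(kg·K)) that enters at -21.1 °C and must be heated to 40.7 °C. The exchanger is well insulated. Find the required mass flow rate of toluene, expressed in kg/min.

ṁ_c = 78.9 kg/min

Heat released by hot stream: Q = 45.3 × 1.04 × (377 − 200) = 8338.8 kJ/min
Energy balance on cold side (adiabatic exchanger): Q = ṁ_c·Cp_c·(T_c,out − T_c,in)
ṁ_c = 8338.8 / [1.71 × (40.7 − -21.1)] = 78.908 kg/min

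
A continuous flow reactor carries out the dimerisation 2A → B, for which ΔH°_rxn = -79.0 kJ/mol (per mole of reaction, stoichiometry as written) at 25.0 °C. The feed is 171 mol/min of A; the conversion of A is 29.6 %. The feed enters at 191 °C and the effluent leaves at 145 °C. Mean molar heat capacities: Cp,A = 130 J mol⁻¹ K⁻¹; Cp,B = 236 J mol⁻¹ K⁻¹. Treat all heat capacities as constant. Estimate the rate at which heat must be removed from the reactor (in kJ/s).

Q_out = 51.6 kJ/s

Extent of reaction ξ = 0.296 × 171 / 2 = 25.308 mol/min
Reaction term: ξ·ΔH°_rxn = 25.308 × -79.0 = -1999.3 kJ/min
Sensible, feed 191→25 °C: -3690.2 kJ/min
Outlet flows (mol/min): A 120.38, B 25.308
Sensible, products 25→145 °C: 2594.7 kJ/min
Q = ΔH = -3094.8 kJ/min = -51.58 kW
Heat removed = 51.58 kJ/s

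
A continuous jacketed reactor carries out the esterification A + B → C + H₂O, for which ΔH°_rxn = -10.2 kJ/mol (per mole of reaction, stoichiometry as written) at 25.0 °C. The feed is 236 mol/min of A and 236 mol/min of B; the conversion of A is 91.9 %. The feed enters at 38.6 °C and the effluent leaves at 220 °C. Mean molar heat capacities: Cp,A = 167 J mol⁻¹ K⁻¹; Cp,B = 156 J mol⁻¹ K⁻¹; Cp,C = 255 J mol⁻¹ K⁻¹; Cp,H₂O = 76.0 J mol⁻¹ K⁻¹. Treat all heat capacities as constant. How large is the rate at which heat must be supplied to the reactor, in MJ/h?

Q_in = 717 MJ/h

Extent of reaction ξ = 0.919 × 236 = 216.88 mol/min
Reaction term: ξ·ΔH°_rxn = 216.88 × -10.2 = -2212.2 kJ/min
Sensible, feed 38.6→25 °C: -1036.7 kJ/min
Outlet flows (mol/min): A 19.116, B 19.116, C 216.88, H₂O 216.88
Sensible, products 25→220 °C: 15203 kJ/min
Q = ΔH = 11954 kJ/min = 199.23 kW
Heat supplied = 717.23 MJ/h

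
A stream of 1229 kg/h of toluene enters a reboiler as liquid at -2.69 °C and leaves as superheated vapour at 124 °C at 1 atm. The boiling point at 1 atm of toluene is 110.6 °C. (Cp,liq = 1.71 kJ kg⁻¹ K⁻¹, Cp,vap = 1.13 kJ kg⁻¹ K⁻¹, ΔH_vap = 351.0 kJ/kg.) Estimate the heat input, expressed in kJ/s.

Q = 191 kJ/s

liquid -2.69→110.6 °C: 193.73 kJ/kg
vaporisation at 110.6 °C: 351 kJ/kg
vapour 110.6→124 °C: 15.142 kJ/kg
Δh = 193.73 + 351 + 15.142 = 559.87 kJ/kg
Q = ṁ·Δh = 1229 kg/h × 559.87 kJ/kg = 688080 kJ/h
|Q| = 191.13 kW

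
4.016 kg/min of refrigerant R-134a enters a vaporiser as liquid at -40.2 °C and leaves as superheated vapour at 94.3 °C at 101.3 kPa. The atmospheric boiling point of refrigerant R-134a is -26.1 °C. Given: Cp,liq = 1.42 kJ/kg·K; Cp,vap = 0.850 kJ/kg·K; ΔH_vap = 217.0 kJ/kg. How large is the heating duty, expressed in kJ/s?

liquid -40.2→-26.1 °C: 20.022 kJ/kg
vaporisation at -26.1 °C: 217 kJ/kg
vapour -26.1→94.3 °C: 102.34 kJ/kg
Δh = 20.022 + 217 + 102.34 = 339.36 kJ/kg
Q = ṁ·Δh = 4.016 kg/min × 339.36 kJ/kg = 1362.9 kJ/min
|Q| = 22.715 kW

Q = 22.7 kJ/s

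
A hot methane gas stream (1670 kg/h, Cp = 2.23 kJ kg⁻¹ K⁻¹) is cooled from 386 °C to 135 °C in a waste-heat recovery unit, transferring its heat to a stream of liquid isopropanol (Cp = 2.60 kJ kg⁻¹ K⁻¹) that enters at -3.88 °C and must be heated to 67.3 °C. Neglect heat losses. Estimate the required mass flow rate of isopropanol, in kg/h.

ṁ_c = 5050 kg/h

Heat released by hot stream: Q = 1670 × 2.23 × (386 − 135) = 934750 kJ/h
Energy balance on cold side (adiabatic exchanger): Q = ṁ_c·Cp_c·(T_c,out − T_c,in)
ṁ_c = 934750 / [2.60 × (67.3 − -3.88)] = 5050.8 kg/h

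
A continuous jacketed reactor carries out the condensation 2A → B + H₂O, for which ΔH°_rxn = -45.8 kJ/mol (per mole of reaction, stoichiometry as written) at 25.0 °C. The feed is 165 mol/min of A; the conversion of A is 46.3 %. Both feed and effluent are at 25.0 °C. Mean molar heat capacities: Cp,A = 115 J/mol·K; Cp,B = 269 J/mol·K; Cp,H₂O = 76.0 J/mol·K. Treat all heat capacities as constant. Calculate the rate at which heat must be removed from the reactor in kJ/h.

Extent of reaction ξ = 0.463 × 165 / 2 = 38.198 mol/min
Reaction term: ξ·ΔH°_rxn = 38.198 × -45.8 = -1749.4 kJ/min
Q = ΔH = -1749.4 kJ/min = -29.157 kW
Heat removed = 104970 kJ/h

Q_out = 105000 kJ/h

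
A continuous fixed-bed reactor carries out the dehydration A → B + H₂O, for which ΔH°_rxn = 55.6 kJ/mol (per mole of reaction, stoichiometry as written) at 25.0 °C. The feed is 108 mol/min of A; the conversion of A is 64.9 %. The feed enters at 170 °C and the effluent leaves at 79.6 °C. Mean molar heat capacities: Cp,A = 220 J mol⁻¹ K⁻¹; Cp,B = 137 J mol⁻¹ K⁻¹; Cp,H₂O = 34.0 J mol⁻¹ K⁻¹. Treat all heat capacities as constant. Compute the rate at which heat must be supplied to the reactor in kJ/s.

Extent of reaction ξ = 0.649 × 108 = 70.092 mol/min
Reaction term: ξ·ΔH°_rxn = 70.092 × 55.6 = 3897.1 kJ/min
Sensible, feed 170→25 °C: -3445.2 kJ/min
Outlet flows (mol/min): A 37.908, B 70.092, H₂O 70.092
Sensible, products 25→79.6 °C: 1109.8 kJ/min
Q = ΔH = 1561.7 kJ/min = 26.028 kW
Heat supplied = 26.028 kJ/s

Q_in = 26.0 kJ/s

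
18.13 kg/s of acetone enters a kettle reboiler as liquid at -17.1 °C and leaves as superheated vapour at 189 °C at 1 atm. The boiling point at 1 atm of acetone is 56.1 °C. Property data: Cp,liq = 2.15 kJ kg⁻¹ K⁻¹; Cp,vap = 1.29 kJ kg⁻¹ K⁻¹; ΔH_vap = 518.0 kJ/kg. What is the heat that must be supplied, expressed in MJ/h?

Q = 55300 MJ/h

liquid -17.1→56.1 °C: 157.38 kJ/kg
vaporisation at 56.1 °C: 518 kJ/kg
vapour 56.1→189 °C: 171.44 kJ/kg
Δh = 157.38 + 518 + 171.44 = 846.82 kJ/kg
Q = ṁ·Δh = 18.13 kg/s × 846.82 kJ/kg = 15353 kJ/s
|Q| = 15353 kW = 55270 MJ/h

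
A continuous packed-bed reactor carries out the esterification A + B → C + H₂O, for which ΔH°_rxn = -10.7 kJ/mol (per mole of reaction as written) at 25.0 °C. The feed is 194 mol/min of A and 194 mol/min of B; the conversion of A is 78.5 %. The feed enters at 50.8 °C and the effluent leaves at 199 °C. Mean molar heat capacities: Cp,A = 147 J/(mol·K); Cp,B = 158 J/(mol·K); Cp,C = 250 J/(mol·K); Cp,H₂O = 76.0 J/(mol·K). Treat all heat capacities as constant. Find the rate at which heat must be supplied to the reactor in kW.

Extent of reaction ξ = 0.785 × 194 = 152.29 mol/min
Reaction term: ξ·ΔH°_rxn = 152.29 × -10.7 = -1629.5 kJ/min
Sensible, feed 50.8→25 °C: -1526.6 kJ/min
Outlet flows (mol/min): A 41.71, B 41.71, C 152.29, H₂O 152.29
Sensible, products 25→199 °C: 10852 kJ/min
Q = ΔH = 7696 kJ/min = 128.27 kW
Heat supplied = 128.27 kW

Q_in = 128 kW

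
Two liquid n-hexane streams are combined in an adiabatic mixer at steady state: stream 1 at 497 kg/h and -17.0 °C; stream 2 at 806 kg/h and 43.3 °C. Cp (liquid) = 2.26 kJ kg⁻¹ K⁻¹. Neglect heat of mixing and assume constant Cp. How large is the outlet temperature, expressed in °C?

T_out = 20.3 °C

Adiabatic, steady state ⇒ Σ ṁᵢCp,ᵢ(T_out − Tᵢ) = 0
Σ ṁᵢCp,ᵢTᵢ = 497×2.26×-17.0 + 806×2.26×43.3 = 59779
Σ ṁᵢCp,ᵢ = 497×2.26 + 806×2.26 = 2944.8
T_out = 59779 / 2944.8 = 20.3 °C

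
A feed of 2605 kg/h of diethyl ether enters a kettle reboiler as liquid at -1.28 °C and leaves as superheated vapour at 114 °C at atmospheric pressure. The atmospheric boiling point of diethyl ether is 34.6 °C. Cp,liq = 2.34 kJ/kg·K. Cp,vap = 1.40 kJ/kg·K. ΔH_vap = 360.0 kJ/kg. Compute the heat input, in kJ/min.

liquid -1.28→34.6 °C: 83.959 kJ/kg
vaporisation at 34.6 °C: 360 kJ/kg
vapour 34.6→114 °C: 111.16 kJ/kg
Δh = 83.959 + 360 + 111.16 = 555.12 kJ/kg
Q = ṁ·Δh = 2605 kg/h × 555.12 kJ/kg = 1.4461e+06 kJ/h
|Q| = 401.69 kW = 24101 kJ/min

Q = 24100 kJ/min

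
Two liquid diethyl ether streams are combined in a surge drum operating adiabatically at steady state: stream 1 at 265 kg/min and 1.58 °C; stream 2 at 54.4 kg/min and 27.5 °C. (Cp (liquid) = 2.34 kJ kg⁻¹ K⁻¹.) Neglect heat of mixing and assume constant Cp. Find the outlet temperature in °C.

Adiabatic, steady state ⇒ Σ ṁᵢCp,ᵢ(T_out − Tᵢ) = 0
T_out = Σ ṁᵢCp,ᵢTᵢ / Σ ṁᵢCp,ᵢ
      = 4480.4 / 747.4 = 5.9947 °C

T_out = 5.99 °C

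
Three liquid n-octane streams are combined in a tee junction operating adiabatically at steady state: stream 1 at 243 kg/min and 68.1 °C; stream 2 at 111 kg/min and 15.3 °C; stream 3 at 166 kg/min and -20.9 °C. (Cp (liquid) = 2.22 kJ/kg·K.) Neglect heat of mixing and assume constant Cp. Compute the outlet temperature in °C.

Adiabatic, steady state ⇒ Σ ṁᵢCp,ᵢ(T_out − Tᵢ) = 0
T_out = Σ ṁᵢCp,ᵢTᵢ / Σ ṁᵢCp,ᵢ
      = 32805 / 1154.4 = 28.418 °C

T_out = 28.4 °C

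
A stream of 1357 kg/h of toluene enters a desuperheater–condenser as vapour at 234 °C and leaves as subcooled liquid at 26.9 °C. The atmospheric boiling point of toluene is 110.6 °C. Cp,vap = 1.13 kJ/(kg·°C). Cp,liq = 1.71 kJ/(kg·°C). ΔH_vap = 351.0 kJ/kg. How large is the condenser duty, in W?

vapour 234→110.6 °C: -139.44 kJ/kg
condensation at 110.6 °C: -351 kJ/kg
liquid 110.6→26.9 °C: -143.13 kJ/kg
Δh = -139.44 + -351 + -143.13 = -633.57 kJ/kg
Q = ṁ·Δh = 1357 kg/h × -633.57 kJ/kg = -859750 kJ/h
|Q| = 238.82 kW = 238820 W

Q_c = 239000 W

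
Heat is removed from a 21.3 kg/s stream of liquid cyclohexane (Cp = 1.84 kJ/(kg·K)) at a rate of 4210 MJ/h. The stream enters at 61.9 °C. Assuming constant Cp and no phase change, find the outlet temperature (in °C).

T_out = 32.1 °C

Q = 4210 MJ/h = 1169.4 kJ/s
ΔT = Q/(ṁ·Cp) = 1169.4/(21.3×1.84) = 29.839 K
T_out = 61.9 − 29.839 = 32.061 °C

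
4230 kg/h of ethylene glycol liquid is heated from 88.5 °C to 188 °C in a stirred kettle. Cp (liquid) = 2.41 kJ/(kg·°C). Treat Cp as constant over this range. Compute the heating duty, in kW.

Q = 282 kW

Q = ṁ·Cp·ΔT = 4230 × 2.41 × (188 − 88.5) = 1.0143e+06 kJ/h
Converting: 1.0143e+06 / 3600 s = 281.76 kW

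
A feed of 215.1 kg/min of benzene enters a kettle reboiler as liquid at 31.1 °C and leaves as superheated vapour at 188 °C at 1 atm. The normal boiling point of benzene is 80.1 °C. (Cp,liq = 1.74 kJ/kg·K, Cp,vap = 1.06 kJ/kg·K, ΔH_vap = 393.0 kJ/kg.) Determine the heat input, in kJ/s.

liquid 31.1→80.1 °C: 85.26 kJ/kg
vaporisation at 80.1 °C: 393 kJ/kg
vapour 80.1→188 °C: 114.37 kJ/kg
Δh = 85.26 + 393 + 114.37 = 592.63 kJ/kg
Q = ṁ·Δh = 215.1 kg/min × 592.63 kJ/kg = 127480 kJ/min
|Q| = 2124.6 kW

Q = 2120 kJ/s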